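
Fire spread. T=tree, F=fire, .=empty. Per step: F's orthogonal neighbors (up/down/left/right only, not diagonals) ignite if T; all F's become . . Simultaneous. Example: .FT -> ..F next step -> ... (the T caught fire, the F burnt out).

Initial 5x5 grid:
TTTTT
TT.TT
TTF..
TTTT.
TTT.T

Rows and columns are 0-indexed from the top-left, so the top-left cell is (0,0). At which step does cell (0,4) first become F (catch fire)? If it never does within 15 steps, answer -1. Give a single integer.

Step 1: cell (0,4)='T' (+2 fires, +1 burnt)
Step 2: cell (0,4)='T' (+5 fires, +2 burnt)
Step 3: cell (0,4)='T' (+4 fires, +5 burnt)
Step 4: cell (0,4)='T' (+3 fires, +4 burnt)
Step 5: cell (0,4)='T' (+1 fires, +3 burnt)
Step 6: cell (0,4)='F' (+2 fires, +1 burnt)
  -> target ignites at step 6
Step 7: cell (0,4)='.' (+1 fires, +2 burnt)
Step 8: cell (0,4)='.' (+0 fires, +1 burnt)
  fire out at step 8

6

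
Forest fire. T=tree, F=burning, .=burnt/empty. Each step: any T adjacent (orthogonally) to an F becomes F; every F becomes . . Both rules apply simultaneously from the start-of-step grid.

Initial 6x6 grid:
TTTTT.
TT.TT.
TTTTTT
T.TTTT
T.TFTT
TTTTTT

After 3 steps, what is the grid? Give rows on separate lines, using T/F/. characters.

Step 1: 4 trees catch fire, 1 burn out
  TTTTT.
  TT.TT.
  TTTTTT
  T.TFTT
  T.F.FT
  TTTFTT
Step 2: 6 trees catch fire, 4 burn out
  TTTTT.
  TT.TT.
  TTTFTT
  T.F.FT
  T....F
  TTF.FT
Step 3: 6 trees catch fire, 6 burn out
  TTTTT.
  TT.FT.
  TTF.FT
  T....F
  T.....
  TF...F

TTTTT.
TT.FT.
TTF.FT
T....F
T.....
TF...F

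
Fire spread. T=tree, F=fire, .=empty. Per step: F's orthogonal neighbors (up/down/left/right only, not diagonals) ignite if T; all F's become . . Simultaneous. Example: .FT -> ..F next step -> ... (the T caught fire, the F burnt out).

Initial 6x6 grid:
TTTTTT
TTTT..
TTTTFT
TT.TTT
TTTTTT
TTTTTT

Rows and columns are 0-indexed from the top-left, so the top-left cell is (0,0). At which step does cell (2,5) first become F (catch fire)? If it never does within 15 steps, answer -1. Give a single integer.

Step 1: cell (2,5)='F' (+3 fires, +1 burnt)
  -> target ignites at step 1
Step 2: cell (2,5)='.' (+5 fires, +3 burnt)
Step 3: cell (2,5)='.' (+6 fires, +5 burnt)
Step 4: cell (2,5)='.' (+8 fires, +6 burnt)
Step 5: cell (2,5)='.' (+6 fires, +8 burnt)
Step 6: cell (2,5)='.' (+3 fires, +6 burnt)
Step 7: cell (2,5)='.' (+1 fires, +3 burnt)
Step 8: cell (2,5)='.' (+0 fires, +1 burnt)
  fire out at step 8

1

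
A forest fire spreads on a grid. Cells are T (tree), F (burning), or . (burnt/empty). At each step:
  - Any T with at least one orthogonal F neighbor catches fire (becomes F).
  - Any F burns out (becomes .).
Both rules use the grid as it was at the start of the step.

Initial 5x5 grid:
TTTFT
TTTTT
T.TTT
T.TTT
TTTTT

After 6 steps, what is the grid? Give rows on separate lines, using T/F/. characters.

Step 1: 3 trees catch fire, 1 burn out
  TTF.F
  TTTFT
  T.TTT
  T.TTT
  TTTTT
Step 2: 4 trees catch fire, 3 burn out
  TF...
  TTF.F
  T.TFT
  T.TTT
  TTTTT
Step 3: 5 trees catch fire, 4 burn out
  F....
  TF...
  T.F.F
  T.TFT
  TTTTT
Step 4: 4 trees catch fire, 5 burn out
  .....
  F....
  T....
  T.F.F
  TTTFT
Step 5: 3 trees catch fire, 4 burn out
  .....
  .....
  F....
  T....
  TTF.F
Step 6: 2 trees catch fire, 3 burn out
  .....
  .....
  .....
  F....
  TF...

.....
.....
.....
F....
TF...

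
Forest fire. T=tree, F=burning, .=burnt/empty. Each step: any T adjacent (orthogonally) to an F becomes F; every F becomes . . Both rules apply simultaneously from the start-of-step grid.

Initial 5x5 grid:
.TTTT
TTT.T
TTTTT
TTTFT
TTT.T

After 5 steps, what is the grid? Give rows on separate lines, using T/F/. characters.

Step 1: 3 trees catch fire, 1 burn out
  .TTTT
  TTT.T
  TTTFT
  TTF.F
  TTT.T
Step 2: 5 trees catch fire, 3 burn out
  .TTTT
  TTT.T
  TTF.F
  TF...
  TTF.F
Step 3: 5 trees catch fire, 5 burn out
  .TTTT
  TTF.F
  TF...
  F....
  TF...
Step 4: 5 trees catch fire, 5 burn out
  .TFTF
  TF...
  F....
  .....
  F....
Step 5: 3 trees catch fire, 5 burn out
  .F.F.
  F....
  .....
  .....
  .....

.F.F.
F....
.....
.....
.....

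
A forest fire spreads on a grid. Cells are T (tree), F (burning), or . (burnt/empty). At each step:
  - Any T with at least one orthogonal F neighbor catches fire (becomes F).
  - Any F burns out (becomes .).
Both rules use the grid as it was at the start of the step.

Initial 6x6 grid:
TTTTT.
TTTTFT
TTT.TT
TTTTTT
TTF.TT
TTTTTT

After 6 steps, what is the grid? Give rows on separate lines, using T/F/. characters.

Step 1: 7 trees catch fire, 2 burn out
  TTTTF.
  TTTF.F
  TTT.FT
  TTFTTT
  TF..TT
  TTFTTT
Step 2: 10 trees catch fire, 7 burn out
  TTTF..
  TTF...
  TTF..F
  TF.FFT
  F...TT
  TF.FTT
Step 3: 8 trees catch fire, 10 burn out
  TTF...
  TF....
  TF....
  F....F
  ....FT
  F...FT
Step 4: 5 trees catch fire, 8 burn out
  TF....
  F.....
  F.....
  ......
  .....F
  .....F
Step 5: 1 trees catch fire, 5 burn out
  F.....
  ......
  ......
  ......
  ......
  ......
Step 6: 0 trees catch fire, 1 burn out
  ......
  ......
  ......
  ......
  ......
  ......

......
......
......
......
......
......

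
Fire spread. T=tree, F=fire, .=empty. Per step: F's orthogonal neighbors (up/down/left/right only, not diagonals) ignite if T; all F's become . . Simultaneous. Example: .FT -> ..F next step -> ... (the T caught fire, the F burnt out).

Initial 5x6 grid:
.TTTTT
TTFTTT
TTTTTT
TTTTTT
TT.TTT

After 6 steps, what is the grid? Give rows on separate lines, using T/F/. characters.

Step 1: 4 trees catch fire, 1 burn out
  .TFTTT
  TF.FTT
  TTFTTT
  TTTTTT
  TT.TTT
Step 2: 7 trees catch fire, 4 burn out
  .F.FTT
  F...FT
  TF.FTT
  TTFTTT
  TT.TTT
Step 3: 6 trees catch fire, 7 burn out
  ....FT
  .....F
  F...FT
  TF.FTT
  TT.TTT
Step 4: 6 trees catch fire, 6 burn out
  .....F
  ......
  .....F
  F...FT
  TF.FTT
Step 5: 3 trees catch fire, 6 burn out
  ......
  ......
  ......
  .....F
  F...FT
Step 6: 1 trees catch fire, 3 burn out
  ......
  ......
  ......
  ......
  .....F

......
......
......
......
.....F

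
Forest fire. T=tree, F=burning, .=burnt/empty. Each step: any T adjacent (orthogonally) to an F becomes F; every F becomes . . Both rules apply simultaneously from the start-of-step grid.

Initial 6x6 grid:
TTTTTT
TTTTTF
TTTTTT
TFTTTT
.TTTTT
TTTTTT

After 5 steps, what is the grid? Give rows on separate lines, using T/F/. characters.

Step 1: 7 trees catch fire, 2 burn out
  TTTTTF
  TTTTF.
  TFTTTF
  F.FTTT
  .FTTTT
  TTTTTT
Step 2: 10 trees catch fire, 7 burn out
  TTTTF.
  TFTF..
  F.FTF.
  ...FTF
  ..FTTT
  TFTTTT
Step 3: 10 trees catch fire, 10 burn out
  TFTF..
  F.F...
  ...F..
  ....F.
  ...FTF
  F.FTTT
Step 4: 5 trees catch fire, 10 burn out
  F.F...
  ......
  ......
  ......
  ....F.
  ...FTF
Step 5: 1 trees catch fire, 5 burn out
  ......
  ......
  ......
  ......
  ......
  ....F.

......
......
......
......
......
....F.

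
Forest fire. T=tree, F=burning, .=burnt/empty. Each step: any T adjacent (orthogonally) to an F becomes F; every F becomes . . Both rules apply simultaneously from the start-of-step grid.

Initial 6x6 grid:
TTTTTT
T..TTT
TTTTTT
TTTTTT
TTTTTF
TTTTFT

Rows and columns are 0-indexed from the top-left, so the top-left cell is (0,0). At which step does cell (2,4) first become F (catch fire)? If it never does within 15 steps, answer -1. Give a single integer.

Step 1: cell (2,4)='T' (+4 fires, +2 burnt)
Step 2: cell (2,4)='T' (+4 fires, +4 burnt)
Step 3: cell (2,4)='F' (+5 fires, +4 burnt)
  -> target ignites at step 3
Step 4: cell (2,4)='.' (+6 fires, +5 burnt)
Step 5: cell (2,4)='.' (+5 fires, +6 burnt)
Step 6: cell (2,4)='.' (+3 fires, +5 burnt)
Step 7: cell (2,4)='.' (+2 fires, +3 burnt)
Step 8: cell (2,4)='.' (+2 fires, +2 burnt)
Step 9: cell (2,4)='.' (+1 fires, +2 burnt)
Step 10: cell (2,4)='.' (+0 fires, +1 burnt)
  fire out at step 10

3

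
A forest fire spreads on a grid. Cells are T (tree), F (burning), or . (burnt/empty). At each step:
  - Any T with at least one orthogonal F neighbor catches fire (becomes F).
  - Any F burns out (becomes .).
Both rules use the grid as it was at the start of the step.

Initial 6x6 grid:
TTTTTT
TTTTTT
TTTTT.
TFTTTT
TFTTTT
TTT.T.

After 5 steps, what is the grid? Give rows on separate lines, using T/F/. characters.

Step 1: 6 trees catch fire, 2 burn out
  TTTTTT
  TTTTTT
  TFTTT.
  F.FTTT
  F.FTTT
  TFT.T.
Step 2: 7 trees catch fire, 6 burn out
  TTTTTT
  TFTTTT
  F.FTT.
  ...FTT
  ...FTT
  F.F.T.
Step 3: 6 trees catch fire, 7 burn out
  TFTTTT
  F.FTTT
  ...FT.
  ....FT
  ....FT
  ....T.
Step 4: 7 trees catch fire, 6 burn out
  F.FTTT
  ...FTT
  ....F.
  .....F
  .....F
  ....F.
Step 5: 2 trees catch fire, 7 burn out
  ...FTT
  ....FT
  ......
  ......
  ......
  ......

...FTT
....FT
......
......
......
......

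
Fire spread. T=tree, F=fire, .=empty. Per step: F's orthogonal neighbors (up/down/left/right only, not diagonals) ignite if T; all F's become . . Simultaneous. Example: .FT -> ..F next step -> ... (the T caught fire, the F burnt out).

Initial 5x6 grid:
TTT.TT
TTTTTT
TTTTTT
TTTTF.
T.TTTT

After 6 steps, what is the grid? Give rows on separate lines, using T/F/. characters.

Step 1: 3 trees catch fire, 1 burn out
  TTT.TT
  TTTTTT
  TTTTFT
  TTTF..
  T.TTFT
Step 2: 6 trees catch fire, 3 burn out
  TTT.TT
  TTTTFT
  TTTF.F
  TTF...
  T.TF.F
Step 3: 6 trees catch fire, 6 burn out
  TTT.FT
  TTTF.F
  TTF...
  TF....
  T.F...
Step 4: 4 trees catch fire, 6 burn out
  TTT..F
  TTF...
  TF....
  F.....
  T.....
Step 5: 4 trees catch fire, 4 burn out
  TTF...
  TF....
  F.....
  ......
  F.....
Step 6: 2 trees catch fire, 4 burn out
  TF....
  F.....
  ......
  ......
  ......

TF....
F.....
......
......
......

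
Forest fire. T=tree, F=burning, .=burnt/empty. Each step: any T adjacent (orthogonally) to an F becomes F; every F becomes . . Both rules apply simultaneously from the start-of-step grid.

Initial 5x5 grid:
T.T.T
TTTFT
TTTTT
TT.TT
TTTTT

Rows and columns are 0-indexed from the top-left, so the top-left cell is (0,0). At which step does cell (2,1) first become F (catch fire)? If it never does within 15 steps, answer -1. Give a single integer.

Step 1: cell (2,1)='T' (+3 fires, +1 burnt)
Step 2: cell (2,1)='T' (+6 fires, +3 burnt)
Step 3: cell (2,1)='F' (+4 fires, +6 burnt)
  -> target ignites at step 3
Step 4: cell (2,1)='.' (+5 fires, +4 burnt)
Step 5: cell (2,1)='.' (+2 fires, +5 burnt)
Step 6: cell (2,1)='.' (+1 fires, +2 burnt)
Step 7: cell (2,1)='.' (+0 fires, +1 burnt)
  fire out at step 7

3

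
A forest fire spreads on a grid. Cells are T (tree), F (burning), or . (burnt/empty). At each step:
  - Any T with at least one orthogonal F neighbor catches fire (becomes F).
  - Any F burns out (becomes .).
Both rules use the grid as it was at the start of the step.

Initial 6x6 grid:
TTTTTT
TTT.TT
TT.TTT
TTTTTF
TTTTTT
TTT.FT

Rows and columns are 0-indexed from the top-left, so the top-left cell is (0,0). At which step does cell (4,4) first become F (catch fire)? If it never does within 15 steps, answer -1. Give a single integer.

Step 1: cell (4,4)='F' (+5 fires, +2 burnt)
  -> target ignites at step 1
Step 2: cell (4,4)='.' (+4 fires, +5 burnt)
Step 3: cell (4,4)='.' (+5 fires, +4 burnt)
Step 4: cell (4,4)='.' (+4 fires, +5 burnt)
Step 5: cell (4,4)='.' (+5 fires, +4 burnt)
Step 6: cell (4,4)='.' (+4 fires, +5 burnt)
Step 7: cell (4,4)='.' (+3 fires, +4 burnt)
Step 8: cell (4,4)='.' (+1 fires, +3 burnt)
Step 9: cell (4,4)='.' (+0 fires, +1 burnt)
  fire out at step 9

1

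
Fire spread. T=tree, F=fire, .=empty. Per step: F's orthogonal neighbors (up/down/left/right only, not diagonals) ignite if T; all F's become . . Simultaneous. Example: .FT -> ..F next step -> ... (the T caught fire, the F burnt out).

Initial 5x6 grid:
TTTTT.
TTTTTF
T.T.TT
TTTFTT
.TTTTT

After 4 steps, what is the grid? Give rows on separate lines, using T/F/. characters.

Step 1: 5 trees catch fire, 2 burn out
  TTTTT.
  TTTTF.
  T.T.TF
  TTF.FT
  .TTFTT
Step 2: 8 trees catch fire, 5 burn out
  TTTTF.
  TTTF..
  T.F.F.
  TF...F
  .TF.FT
Step 3: 5 trees catch fire, 8 burn out
  TTTF..
  TTF...
  T.....
  F.....
  .F...F
Step 4: 3 trees catch fire, 5 burn out
  TTF...
  TF....
  F.....
  ......
  ......

TTF...
TF....
F.....
......
......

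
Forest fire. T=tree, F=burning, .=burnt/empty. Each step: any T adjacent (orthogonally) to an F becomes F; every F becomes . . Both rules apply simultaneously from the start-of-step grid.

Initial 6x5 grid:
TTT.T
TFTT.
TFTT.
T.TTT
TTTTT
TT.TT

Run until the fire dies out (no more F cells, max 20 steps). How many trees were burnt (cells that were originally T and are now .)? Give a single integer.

Answer: 22

Derivation:
Step 1: +5 fires, +2 burnt (F count now 5)
Step 2: +6 fires, +5 burnt (F count now 6)
Step 3: +3 fires, +6 burnt (F count now 3)
Step 4: +4 fires, +3 burnt (F count now 4)
Step 5: +3 fires, +4 burnt (F count now 3)
Step 6: +1 fires, +3 burnt (F count now 1)
Step 7: +0 fires, +1 burnt (F count now 0)
Fire out after step 7
Initially T: 23, now '.': 29
Total burnt (originally-T cells now '.'): 22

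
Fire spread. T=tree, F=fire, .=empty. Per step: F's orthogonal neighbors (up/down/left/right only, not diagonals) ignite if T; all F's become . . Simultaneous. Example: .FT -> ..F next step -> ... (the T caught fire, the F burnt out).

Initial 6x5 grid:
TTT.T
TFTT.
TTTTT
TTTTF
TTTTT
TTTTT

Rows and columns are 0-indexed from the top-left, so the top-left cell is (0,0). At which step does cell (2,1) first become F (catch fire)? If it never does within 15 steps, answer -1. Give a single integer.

Step 1: cell (2,1)='F' (+7 fires, +2 burnt)
  -> target ignites at step 1
Step 2: cell (2,1)='.' (+10 fires, +7 burnt)
Step 3: cell (2,1)='.' (+4 fires, +10 burnt)
Step 4: cell (2,1)='.' (+3 fires, +4 burnt)
Step 5: cell (2,1)='.' (+1 fires, +3 burnt)
Step 6: cell (2,1)='.' (+0 fires, +1 burnt)
  fire out at step 6

1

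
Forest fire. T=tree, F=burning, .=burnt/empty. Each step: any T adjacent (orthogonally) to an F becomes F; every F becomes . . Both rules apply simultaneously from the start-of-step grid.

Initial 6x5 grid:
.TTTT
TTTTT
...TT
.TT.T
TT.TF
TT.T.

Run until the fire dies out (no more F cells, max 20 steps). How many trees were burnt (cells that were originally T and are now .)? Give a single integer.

Step 1: +2 fires, +1 burnt (F count now 2)
Step 2: +2 fires, +2 burnt (F count now 2)
Step 3: +2 fires, +2 burnt (F count now 2)
Step 4: +2 fires, +2 burnt (F count now 2)
Step 5: +2 fires, +2 burnt (F count now 2)
Step 6: +2 fires, +2 burnt (F count now 2)
Step 7: +2 fires, +2 burnt (F count now 2)
Step 8: +0 fires, +2 burnt (F count now 0)
Fire out after step 8
Initially T: 20, now '.': 24
Total burnt (originally-T cells now '.'): 14

Answer: 14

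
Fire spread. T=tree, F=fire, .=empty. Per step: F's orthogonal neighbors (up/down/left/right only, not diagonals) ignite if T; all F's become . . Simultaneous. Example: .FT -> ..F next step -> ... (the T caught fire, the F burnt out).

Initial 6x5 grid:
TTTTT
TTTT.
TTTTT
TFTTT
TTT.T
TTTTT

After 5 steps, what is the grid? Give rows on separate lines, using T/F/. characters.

Step 1: 4 trees catch fire, 1 burn out
  TTTTT
  TTTT.
  TFTTT
  F.FTT
  TFT.T
  TTTTT
Step 2: 7 trees catch fire, 4 burn out
  TTTTT
  TFTT.
  F.FTT
  ...FT
  F.F.T
  TFTTT
Step 3: 7 trees catch fire, 7 burn out
  TFTTT
  F.FT.
  ...FT
  ....F
  ....T
  F.FTT
Step 4: 6 trees catch fire, 7 burn out
  F.FTT
  ...F.
  ....F
  .....
  ....F
  ...FT
Step 5: 2 trees catch fire, 6 burn out
  ...FT
  .....
  .....
  .....
  .....
  ....F

...FT
.....
.....
.....
.....
....F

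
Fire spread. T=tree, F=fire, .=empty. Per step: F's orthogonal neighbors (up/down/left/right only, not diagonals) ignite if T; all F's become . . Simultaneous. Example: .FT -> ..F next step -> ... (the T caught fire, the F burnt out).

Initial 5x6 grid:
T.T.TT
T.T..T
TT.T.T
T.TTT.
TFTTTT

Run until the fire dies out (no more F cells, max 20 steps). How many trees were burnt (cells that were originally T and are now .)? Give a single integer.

Answer: 14

Derivation:
Step 1: +2 fires, +1 burnt (F count now 2)
Step 2: +3 fires, +2 burnt (F count now 3)
Step 3: +3 fires, +3 burnt (F count now 3)
Step 4: +5 fires, +3 burnt (F count now 5)
Step 5: +1 fires, +5 burnt (F count now 1)
Step 6: +0 fires, +1 burnt (F count now 0)
Fire out after step 6
Initially T: 20, now '.': 24
Total burnt (originally-T cells now '.'): 14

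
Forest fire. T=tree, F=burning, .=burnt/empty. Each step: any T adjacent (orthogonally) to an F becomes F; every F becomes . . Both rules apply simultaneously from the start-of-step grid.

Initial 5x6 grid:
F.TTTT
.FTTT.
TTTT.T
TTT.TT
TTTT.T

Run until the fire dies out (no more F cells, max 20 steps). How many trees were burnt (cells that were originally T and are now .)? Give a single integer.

Step 1: +2 fires, +2 burnt (F count now 2)
Step 2: +5 fires, +2 burnt (F count now 5)
Step 3: +6 fires, +5 burnt (F count now 6)
Step 4: +3 fires, +6 burnt (F count now 3)
Step 5: +2 fires, +3 burnt (F count now 2)
Step 6: +0 fires, +2 burnt (F count now 0)
Fire out after step 6
Initially T: 22, now '.': 26
Total burnt (originally-T cells now '.'): 18

Answer: 18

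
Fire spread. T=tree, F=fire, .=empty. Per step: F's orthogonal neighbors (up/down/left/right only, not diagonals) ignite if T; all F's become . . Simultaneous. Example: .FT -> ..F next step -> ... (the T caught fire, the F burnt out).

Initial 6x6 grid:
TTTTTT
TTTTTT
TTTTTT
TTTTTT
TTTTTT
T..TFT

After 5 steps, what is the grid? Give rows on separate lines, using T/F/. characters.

Step 1: 3 trees catch fire, 1 burn out
  TTTTTT
  TTTTTT
  TTTTTT
  TTTTTT
  TTTTFT
  T..F.F
Step 2: 3 trees catch fire, 3 burn out
  TTTTTT
  TTTTTT
  TTTTTT
  TTTTFT
  TTTF.F
  T.....
Step 3: 4 trees catch fire, 3 burn out
  TTTTTT
  TTTTTT
  TTTTFT
  TTTF.F
  TTF...
  T.....
Step 4: 5 trees catch fire, 4 burn out
  TTTTTT
  TTTTFT
  TTTF.F
  TTF...
  TF....
  T.....
Step 5: 6 trees catch fire, 5 burn out
  TTTTFT
  TTTF.F
  TTF...
  TF....
  F.....
  T.....

TTTTFT
TTTF.F
TTF...
TF....
F.....
T.....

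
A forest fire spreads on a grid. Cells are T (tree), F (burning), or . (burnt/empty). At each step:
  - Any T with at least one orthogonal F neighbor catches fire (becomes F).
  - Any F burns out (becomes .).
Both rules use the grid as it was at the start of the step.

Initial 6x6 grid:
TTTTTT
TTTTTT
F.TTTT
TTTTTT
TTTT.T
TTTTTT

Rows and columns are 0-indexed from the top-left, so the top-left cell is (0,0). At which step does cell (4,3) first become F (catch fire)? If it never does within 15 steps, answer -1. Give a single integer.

Step 1: cell (4,3)='T' (+2 fires, +1 burnt)
Step 2: cell (4,3)='T' (+4 fires, +2 burnt)
Step 3: cell (4,3)='T' (+5 fires, +4 burnt)
Step 4: cell (4,3)='T' (+6 fires, +5 burnt)
Step 5: cell (4,3)='F' (+6 fires, +6 burnt)
  -> target ignites at step 5
Step 6: cell (4,3)='.' (+5 fires, +6 burnt)
Step 7: cell (4,3)='.' (+4 fires, +5 burnt)
Step 8: cell (4,3)='.' (+1 fires, +4 burnt)
Step 9: cell (4,3)='.' (+0 fires, +1 burnt)
  fire out at step 9

5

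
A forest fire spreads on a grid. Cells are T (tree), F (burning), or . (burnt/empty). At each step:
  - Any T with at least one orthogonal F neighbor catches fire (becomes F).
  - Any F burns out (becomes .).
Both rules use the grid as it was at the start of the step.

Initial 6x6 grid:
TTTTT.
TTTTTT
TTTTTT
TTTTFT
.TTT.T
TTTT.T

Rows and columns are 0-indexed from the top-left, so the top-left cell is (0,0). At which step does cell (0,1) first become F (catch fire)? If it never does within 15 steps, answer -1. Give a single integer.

Step 1: cell (0,1)='T' (+3 fires, +1 burnt)
Step 2: cell (0,1)='T' (+6 fires, +3 burnt)
Step 3: cell (0,1)='T' (+8 fires, +6 burnt)
Step 4: cell (0,1)='T' (+6 fires, +8 burnt)
Step 5: cell (0,1)='T' (+4 fires, +6 burnt)
Step 6: cell (0,1)='F' (+3 fires, +4 burnt)
  -> target ignites at step 6
Step 7: cell (0,1)='.' (+1 fires, +3 burnt)
Step 8: cell (0,1)='.' (+0 fires, +1 burnt)
  fire out at step 8

6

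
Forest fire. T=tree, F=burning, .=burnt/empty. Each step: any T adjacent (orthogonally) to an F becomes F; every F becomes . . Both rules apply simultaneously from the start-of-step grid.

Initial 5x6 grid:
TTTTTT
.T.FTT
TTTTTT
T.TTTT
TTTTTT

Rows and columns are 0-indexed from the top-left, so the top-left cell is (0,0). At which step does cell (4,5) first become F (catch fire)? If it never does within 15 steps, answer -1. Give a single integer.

Step 1: cell (4,5)='T' (+3 fires, +1 burnt)
Step 2: cell (4,5)='T' (+6 fires, +3 burnt)
Step 3: cell (4,5)='T' (+7 fires, +6 burnt)
Step 4: cell (4,5)='T' (+6 fires, +7 burnt)
Step 5: cell (4,5)='F' (+3 fires, +6 burnt)
  -> target ignites at step 5
Step 6: cell (4,5)='.' (+1 fires, +3 burnt)
Step 7: cell (4,5)='.' (+0 fires, +1 burnt)
  fire out at step 7

5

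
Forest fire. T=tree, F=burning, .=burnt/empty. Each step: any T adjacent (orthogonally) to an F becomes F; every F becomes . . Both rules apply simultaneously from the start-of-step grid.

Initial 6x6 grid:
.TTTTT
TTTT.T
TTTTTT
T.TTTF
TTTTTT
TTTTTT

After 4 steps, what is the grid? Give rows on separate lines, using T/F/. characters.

Step 1: 3 trees catch fire, 1 burn out
  .TTTTT
  TTTT.T
  TTTTTF
  T.TTF.
  TTTTTF
  TTTTTT
Step 2: 5 trees catch fire, 3 burn out
  .TTTTT
  TTTT.F
  TTTTF.
  T.TF..
  TTTTF.
  TTTTTF
Step 3: 5 trees catch fire, 5 burn out
  .TTTTF
  TTTT..
  TTTF..
  T.F...
  TTTF..
  TTTTF.
Step 4: 5 trees catch fire, 5 burn out
  .TTTF.
  TTTF..
  TTF...
  T.....
  TTF...
  TTTF..

.TTTF.
TTTF..
TTF...
T.....
TTF...
TTTF..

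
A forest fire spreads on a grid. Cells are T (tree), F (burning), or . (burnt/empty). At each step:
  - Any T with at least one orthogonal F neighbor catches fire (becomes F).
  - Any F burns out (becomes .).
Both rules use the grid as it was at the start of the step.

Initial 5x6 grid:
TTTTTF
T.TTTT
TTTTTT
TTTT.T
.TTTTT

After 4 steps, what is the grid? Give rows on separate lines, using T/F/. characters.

Step 1: 2 trees catch fire, 1 burn out
  TTTTF.
  T.TTTF
  TTTTTT
  TTTT.T
  .TTTTT
Step 2: 3 trees catch fire, 2 burn out
  TTTF..
  T.TTF.
  TTTTTF
  TTTT.T
  .TTTTT
Step 3: 4 trees catch fire, 3 burn out
  TTF...
  T.TF..
  TTTTF.
  TTTT.F
  .TTTTT
Step 4: 4 trees catch fire, 4 burn out
  TF....
  T.F...
  TTTF..
  TTTT..
  .TTTTF

TF....
T.F...
TTTF..
TTTT..
.TTTTF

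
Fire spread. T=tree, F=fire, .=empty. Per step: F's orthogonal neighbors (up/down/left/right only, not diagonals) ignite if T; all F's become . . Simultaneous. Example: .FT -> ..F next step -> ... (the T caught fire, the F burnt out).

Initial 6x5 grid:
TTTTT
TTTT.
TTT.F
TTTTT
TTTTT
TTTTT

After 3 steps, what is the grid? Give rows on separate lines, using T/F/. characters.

Step 1: 1 trees catch fire, 1 burn out
  TTTTT
  TTTT.
  TTT..
  TTTTF
  TTTTT
  TTTTT
Step 2: 2 trees catch fire, 1 burn out
  TTTTT
  TTTT.
  TTT..
  TTTF.
  TTTTF
  TTTTT
Step 3: 3 trees catch fire, 2 burn out
  TTTTT
  TTTT.
  TTT..
  TTF..
  TTTF.
  TTTTF

TTTTT
TTTT.
TTT..
TTF..
TTTF.
TTTTF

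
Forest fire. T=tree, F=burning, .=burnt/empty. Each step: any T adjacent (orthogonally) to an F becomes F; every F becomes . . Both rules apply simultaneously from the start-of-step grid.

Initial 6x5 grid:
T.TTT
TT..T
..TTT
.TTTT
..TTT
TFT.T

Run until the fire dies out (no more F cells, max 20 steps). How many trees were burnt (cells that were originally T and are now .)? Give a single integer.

Step 1: +2 fires, +1 burnt (F count now 2)
Step 2: +1 fires, +2 burnt (F count now 1)
Step 3: +2 fires, +1 burnt (F count now 2)
Step 4: +4 fires, +2 burnt (F count now 4)
Step 5: +3 fires, +4 burnt (F count now 3)
Step 6: +1 fires, +3 burnt (F count now 1)
Step 7: +1 fires, +1 burnt (F count now 1)
Step 8: +1 fires, +1 burnt (F count now 1)
Step 9: +1 fires, +1 burnt (F count now 1)
Step 10: +1 fires, +1 burnt (F count now 1)
Step 11: +0 fires, +1 burnt (F count now 0)
Fire out after step 11
Initially T: 20, now '.': 27
Total burnt (originally-T cells now '.'): 17

Answer: 17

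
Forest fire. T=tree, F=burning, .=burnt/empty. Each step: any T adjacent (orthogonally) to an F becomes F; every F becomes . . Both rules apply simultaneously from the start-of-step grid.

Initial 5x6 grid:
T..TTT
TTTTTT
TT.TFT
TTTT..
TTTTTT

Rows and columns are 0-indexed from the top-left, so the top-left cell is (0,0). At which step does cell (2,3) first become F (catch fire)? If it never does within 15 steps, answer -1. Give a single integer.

Step 1: cell (2,3)='F' (+3 fires, +1 burnt)
  -> target ignites at step 1
Step 2: cell (2,3)='.' (+4 fires, +3 burnt)
Step 3: cell (2,3)='.' (+5 fires, +4 burnt)
Step 4: cell (2,3)='.' (+4 fires, +5 burnt)
Step 5: cell (2,3)='.' (+5 fires, +4 burnt)
Step 6: cell (2,3)='.' (+3 fires, +5 burnt)
Step 7: cell (2,3)='.' (+0 fires, +3 burnt)
  fire out at step 7

1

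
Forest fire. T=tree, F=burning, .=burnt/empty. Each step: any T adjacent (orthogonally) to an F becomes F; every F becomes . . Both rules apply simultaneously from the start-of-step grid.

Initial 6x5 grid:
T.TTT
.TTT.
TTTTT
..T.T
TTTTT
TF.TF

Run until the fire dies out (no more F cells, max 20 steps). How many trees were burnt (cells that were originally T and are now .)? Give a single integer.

Answer: 20

Derivation:
Step 1: +4 fires, +2 burnt (F count now 4)
Step 2: +4 fires, +4 burnt (F count now 4)
Step 3: +2 fires, +4 burnt (F count now 2)
Step 4: +2 fires, +2 burnt (F count now 2)
Step 5: +3 fires, +2 burnt (F count now 3)
Step 6: +4 fires, +3 burnt (F count now 4)
Step 7: +1 fires, +4 burnt (F count now 1)
Step 8: +0 fires, +1 burnt (F count now 0)
Fire out after step 8
Initially T: 21, now '.': 29
Total burnt (originally-T cells now '.'): 20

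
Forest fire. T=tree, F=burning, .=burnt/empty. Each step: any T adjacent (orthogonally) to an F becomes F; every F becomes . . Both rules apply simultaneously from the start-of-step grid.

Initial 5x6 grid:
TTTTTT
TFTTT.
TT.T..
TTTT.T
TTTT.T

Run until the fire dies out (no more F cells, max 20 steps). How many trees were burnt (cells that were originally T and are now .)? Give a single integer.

Step 1: +4 fires, +1 burnt (F count now 4)
Step 2: +5 fires, +4 burnt (F count now 5)
Step 3: +6 fires, +5 burnt (F count now 6)
Step 4: +4 fires, +6 burnt (F count now 4)
Step 5: +2 fires, +4 burnt (F count now 2)
Step 6: +0 fires, +2 burnt (F count now 0)
Fire out after step 6
Initially T: 23, now '.': 28
Total burnt (originally-T cells now '.'): 21

Answer: 21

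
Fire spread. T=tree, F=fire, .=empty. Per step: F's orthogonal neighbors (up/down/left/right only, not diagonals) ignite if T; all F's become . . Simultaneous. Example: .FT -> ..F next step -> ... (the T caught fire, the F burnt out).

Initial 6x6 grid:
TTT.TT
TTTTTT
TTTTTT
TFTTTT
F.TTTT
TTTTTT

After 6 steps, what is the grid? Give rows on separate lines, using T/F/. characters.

Step 1: 4 trees catch fire, 2 burn out
  TTT.TT
  TTTTTT
  TFTTTT
  F.FTTT
  ..TTTT
  FTTTTT
Step 2: 6 trees catch fire, 4 burn out
  TTT.TT
  TFTTTT
  F.FTTT
  ...FTT
  ..FTTT
  .FTTTT
Step 3: 7 trees catch fire, 6 burn out
  TFT.TT
  F.FTTT
  ...FTT
  ....FT
  ...FTT
  ..FTTT
Step 4: 7 trees catch fire, 7 burn out
  F.F.TT
  ...FTT
  ....FT
  .....F
  ....FT
  ...FTT
Step 5: 4 trees catch fire, 7 burn out
  ....TT
  ....FT
  .....F
  ......
  .....F
  ....FT
Step 6: 3 trees catch fire, 4 burn out
  ....FT
  .....F
  ......
  ......
  ......
  .....F

....FT
.....F
......
......
......
.....F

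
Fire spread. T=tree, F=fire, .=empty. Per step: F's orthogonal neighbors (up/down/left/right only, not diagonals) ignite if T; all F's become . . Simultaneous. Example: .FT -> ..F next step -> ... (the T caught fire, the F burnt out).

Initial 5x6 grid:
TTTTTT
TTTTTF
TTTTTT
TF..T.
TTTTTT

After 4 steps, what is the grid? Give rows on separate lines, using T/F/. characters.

Step 1: 6 trees catch fire, 2 burn out
  TTTTTF
  TTTTF.
  TFTTTF
  F...T.
  TFTTTT
Step 2: 8 trees catch fire, 6 burn out
  TTTTF.
  TFTF..
  F.FTF.
  ....T.
  F.FTTT
Step 3: 7 trees catch fire, 8 burn out
  TFTF..
  F.F...
  ...F..
  ....F.
  ...FTT
Step 4: 3 trees catch fire, 7 burn out
  F.F...
  ......
  ......
  ......
  ....FT

F.F...
......
......
......
....FT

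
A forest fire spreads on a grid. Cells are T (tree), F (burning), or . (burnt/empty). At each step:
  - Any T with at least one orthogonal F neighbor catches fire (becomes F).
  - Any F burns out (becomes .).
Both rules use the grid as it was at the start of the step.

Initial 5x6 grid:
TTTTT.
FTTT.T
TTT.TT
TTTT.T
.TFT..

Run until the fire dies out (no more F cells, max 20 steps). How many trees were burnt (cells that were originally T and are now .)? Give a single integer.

Step 1: +6 fires, +2 burnt (F count now 6)
Step 2: +7 fires, +6 burnt (F count now 7)
Step 3: +2 fires, +7 burnt (F count now 2)
Step 4: +1 fires, +2 burnt (F count now 1)
Step 5: +1 fires, +1 burnt (F count now 1)
Step 6: +0 fires, +1 burnt (F count now 0)
Fire out after step 6
Initially T: 21, now '.': 26
Total burnt (originally-T cells now '.'): 17

Answer: 17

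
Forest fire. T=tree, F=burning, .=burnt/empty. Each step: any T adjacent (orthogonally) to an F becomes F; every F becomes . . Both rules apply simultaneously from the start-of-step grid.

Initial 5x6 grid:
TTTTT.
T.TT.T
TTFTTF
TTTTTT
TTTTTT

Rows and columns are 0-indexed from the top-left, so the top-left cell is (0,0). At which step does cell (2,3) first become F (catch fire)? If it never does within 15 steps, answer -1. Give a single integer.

Step 1: cell (2,3)='F' (+7 fires, +2 burnt)
  -> target ignites at step 1
Step 2: cell (2,3)='.' (+8 fires, +7 burnt)
Step 3: cell (2,3)='.' (+7 fires, +8 burnt)
Step 4: cell (2,3)='.' (+3 fires, +7 burnt)
Step 5: cell (2,3)='.' (+0 fires, +3 burnt)
  fire out at step 5

1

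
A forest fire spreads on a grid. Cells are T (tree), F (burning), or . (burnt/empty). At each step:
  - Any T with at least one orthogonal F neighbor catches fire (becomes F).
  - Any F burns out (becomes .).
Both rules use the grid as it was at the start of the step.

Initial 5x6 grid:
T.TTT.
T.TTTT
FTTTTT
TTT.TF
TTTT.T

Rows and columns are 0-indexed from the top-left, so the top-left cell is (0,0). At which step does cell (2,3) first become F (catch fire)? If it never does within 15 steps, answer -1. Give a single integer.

Step 1: cell (2,3)='T' (+6 fires, +2 burnt)
Step 2: cell (2,3)='T' (+6 fires, +6 burnt)
Step 3: cell (2,3)='F' (+5 fires, +6 burnt)
  -> target ignites at step 3
Step 4: cell (2,3)='.' (+4 fires, +5 burnt)
Step 5: cell (2,3)='.' (+2 fires, +4 burnt)
Step 6: cell (2,3)='.' (+0 fires, +2 burnt)
  fire out at step 6

3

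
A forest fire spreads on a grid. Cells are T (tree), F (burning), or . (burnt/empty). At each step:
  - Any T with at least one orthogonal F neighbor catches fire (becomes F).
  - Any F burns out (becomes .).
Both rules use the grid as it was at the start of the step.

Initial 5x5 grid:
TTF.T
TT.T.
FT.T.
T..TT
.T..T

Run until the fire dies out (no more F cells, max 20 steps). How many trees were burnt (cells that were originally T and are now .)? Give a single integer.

Step 1: +4 fires, +2 burnt (F count now 4)
Step 2: +2 fires, +4 burnt (F count now 2)
Step 3: +0 fires, +2 burnt (F count now 0)
Fire out after step 3
Initially T: 13, now '.': 18
Total burnt (originally-T cells now '.'): 6

Answer: 6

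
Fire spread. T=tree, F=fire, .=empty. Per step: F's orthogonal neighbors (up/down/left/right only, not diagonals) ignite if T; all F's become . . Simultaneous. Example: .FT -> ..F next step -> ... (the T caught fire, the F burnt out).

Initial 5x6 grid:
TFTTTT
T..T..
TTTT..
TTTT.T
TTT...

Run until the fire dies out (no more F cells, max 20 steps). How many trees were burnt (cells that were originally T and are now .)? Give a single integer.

Step 1: +2 fires, +1 burnt (F count now 2)
Step 2: +2 fires, +2 burnt (F count now 2)
Step 3: +3 fires, +2 burnt (F count now 3)
Step 4: +4 fires, +3 burnt (F count now 4)
Step 5: +4 fires, +4 burnt (F count now 4)
Step 6: +2 fires, +4 burnt (F count now 2)
Step 7: +1 fires, +2 burnt (F count now 1)
Step 8: +0 fires, +1 burnt (F count now 0)
Fire out after step 8
Initially T: 19, now '.': 29
Total burnt (originally-T cells now '.'): 18

Answer: 18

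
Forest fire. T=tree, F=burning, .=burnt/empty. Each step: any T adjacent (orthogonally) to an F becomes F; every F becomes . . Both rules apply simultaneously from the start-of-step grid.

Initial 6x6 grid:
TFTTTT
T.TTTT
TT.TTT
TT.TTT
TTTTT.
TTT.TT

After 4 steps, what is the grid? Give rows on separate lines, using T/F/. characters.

Step 1: 2 trees catch fire, 1 burn out
  F.FTTT
  T.TTTT
  TT.TTT
  TT.TTT
  TTTTT.
  TTT.TT
Step 2: 3 trees catch fire, 2 burn out
  ...FTT
  F.FTTT
  TT.TTT
  TT.TTT
  TTTTT.
  TTT.TT
Step 3: 3 trees catch fire, 3 burn out
  ....FT
  ...FTT
  FT.TTT
  TT.TTT
  TTTTT.
  TTT.TT
Step 4: 5 trees catch fire, 3 burn out
  .....F
  ....FT
  .F.FTT
  FT.TTT
  TTTTT.
  TTT.TT

.....F
....FT
.F.FTT
FT.TTT
TTTTT.
TTT.TT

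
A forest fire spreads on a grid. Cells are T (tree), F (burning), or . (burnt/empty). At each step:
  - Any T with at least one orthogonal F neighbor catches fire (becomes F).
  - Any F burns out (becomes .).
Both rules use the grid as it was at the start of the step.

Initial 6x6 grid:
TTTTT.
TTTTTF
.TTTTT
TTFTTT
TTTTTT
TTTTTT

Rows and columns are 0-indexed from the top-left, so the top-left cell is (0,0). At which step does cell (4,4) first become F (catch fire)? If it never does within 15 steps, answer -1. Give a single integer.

Step 1: cell (4,4)='T' (+6 fires, +2 burnt)
Step 2: cell (4,4)='T' (+12 fires, +6 burnt)
Step 3: cell (4,4)='F' (+8 fires, +12 burnt)
  -> target ignites at step 3
Step 4: cell (4,4)='.' (+5 fires, +8 burnt)
Step 5: cell (4,4)='.' (+1 fires, +5 burnt)
Step 6: cell (4,4)='.' (+0 fires, +1 burnt)
  fire out at step 6

3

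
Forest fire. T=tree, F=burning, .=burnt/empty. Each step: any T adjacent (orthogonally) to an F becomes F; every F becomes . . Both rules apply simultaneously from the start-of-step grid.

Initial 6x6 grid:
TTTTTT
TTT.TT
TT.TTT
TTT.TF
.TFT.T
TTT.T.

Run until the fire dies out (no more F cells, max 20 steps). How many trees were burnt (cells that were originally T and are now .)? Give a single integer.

Step 1: +7 fires, +2 burnt (F count now 7)
Step 2: +4 fires, +7 burnt (F count now 4)
Step 3: +6 fires, +4 burnt (F count now 6)
Step 4: +3 fires, +6 burnt (F count now 3)
Step 5: +4 fires, +3 burnt (F count now 4)
Step 6: +2 fires, +4 burnt (F count now 2)
Step 7: +0 fires, +2 burnt (F count now 0)
Fire out after step 7
Initially T: 27, now '.': 35
Total burnt (originally-T cells now '.'): 26

Answer: 26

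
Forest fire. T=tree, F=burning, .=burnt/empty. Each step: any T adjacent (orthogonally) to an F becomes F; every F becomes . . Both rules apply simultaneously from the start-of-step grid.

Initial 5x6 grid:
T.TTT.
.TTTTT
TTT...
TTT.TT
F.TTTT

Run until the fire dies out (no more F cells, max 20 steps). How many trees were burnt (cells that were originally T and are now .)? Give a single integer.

Step 1: +1 fires, +1 burnt (F count now 1)
Step 2: +2 fires, +1 burnt (F count now 2)
Step 3: +2 fires, +2 burnt (F count now 2)
Step 4: +3 fires, +2 burnt (F count now 3)
Step 5: +2 fires, +3 burnt (F count now 2)
Step 6: +3 fires, +2 burnt (F count now 3)
Step 7: +4 fires, +3 burnt (F count now 4)
Step 8: +3 fires, +4 burnt (F count now 3)
Step 9: +0 fires, +3 burnt (F count now 0)
Fire out after step 9
Initially T: 21, now '.': 29
Total burnt (originally-T cells now '.'): 20

Answer: 20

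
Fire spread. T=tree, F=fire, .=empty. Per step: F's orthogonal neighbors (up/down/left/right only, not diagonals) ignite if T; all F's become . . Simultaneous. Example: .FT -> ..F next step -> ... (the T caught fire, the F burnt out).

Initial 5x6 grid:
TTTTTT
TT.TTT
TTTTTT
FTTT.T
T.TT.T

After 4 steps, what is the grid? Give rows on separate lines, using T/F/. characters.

Step 1: 3 trees catch fire, 1 burn out
  TTTTTT
  TT.TTT
  FTTTTT
  .FTT.T
  F.TT.T
Step 2: 3 trees catch fire, 3 burn out
  TTTTTT
  FT.TTT
  .FTTTT
  ..FT.T
  ..TT.T
Step 3: 5 trees catch fire, 3 burn out
  FTTTTT
  .F.TTT
  ..FTTT
  ...F.T
  ..FT.T
Step 4: 3 trees catch fire, 5 burn out
  .FTTTT
  ...TTT
  ...FTT
  .....T
  ...F.T

.FTTTT
...TTT
...FTT
.....T
...F.T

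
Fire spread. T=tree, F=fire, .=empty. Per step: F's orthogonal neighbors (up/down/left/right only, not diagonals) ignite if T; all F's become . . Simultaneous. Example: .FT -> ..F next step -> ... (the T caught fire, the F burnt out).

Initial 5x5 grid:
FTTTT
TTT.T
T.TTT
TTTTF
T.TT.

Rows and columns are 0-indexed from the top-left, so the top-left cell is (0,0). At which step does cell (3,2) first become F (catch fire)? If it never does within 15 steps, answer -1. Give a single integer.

Step 1: cell (3,2)='T' (+4 fires, +2 burnt)
Step 2: cell (3,2)='F' (+7 fires, +4 burnt)
  -> target ignites at step 2
Step 3: cell (3,2)='.' (+7 fires, +7 burnt)
Step 4: cell (3,2)='.' (+1 fires, +7 burnt)
Step 5: cell (3,2)='.' (+0 fires, +1 burnt)
  fire out at step 5

2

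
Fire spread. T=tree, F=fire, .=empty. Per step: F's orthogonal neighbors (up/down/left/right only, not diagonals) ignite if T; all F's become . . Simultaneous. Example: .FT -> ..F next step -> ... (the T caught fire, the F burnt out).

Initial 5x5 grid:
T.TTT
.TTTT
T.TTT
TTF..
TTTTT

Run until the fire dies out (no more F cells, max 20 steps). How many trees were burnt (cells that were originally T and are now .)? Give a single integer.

Step 1: +3 fires, +1 burnt (F count now 3)
Step 2: +5 fires, +3 burnt (F count now 5)
Step 3: +7 fires, +5 burnt (F count now 7)
Step 4: +2 fires, +7 burnt (F count now 2)
Step 5: +1 fires, +2 burnt (F count now 1)
Step 6: +0 fires, +1 burnt (F count now 0)
Fire out after step 6
Initially T: 19, now '.': 24
Total burnt (originally-T cells now '.'): 18

Answer: 18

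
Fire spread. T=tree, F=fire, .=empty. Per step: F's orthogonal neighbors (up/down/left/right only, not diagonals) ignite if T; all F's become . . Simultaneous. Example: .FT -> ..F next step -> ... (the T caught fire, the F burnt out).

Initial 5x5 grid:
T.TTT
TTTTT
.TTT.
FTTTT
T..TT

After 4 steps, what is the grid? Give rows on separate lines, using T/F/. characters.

Step 1: 2 trees catch fire, 1 burn out
  T.TTT
  TTTTT
  .TTT.
  .FTTT
  F..TT
Step 2: 2 trees catch fire, 2 burn out
  T.TTT
  TTTTT
  .FTT.
  ..FTT
  ...TT
Step 3: 3 trees catch fire, 2 burn out
  T.TTT
  TFTTT
  ..FT.
  ...FT
  ...TT
Step 4: 5 trees catch fire, 3 burn out
  T.TTT
  F.FTT
  ...F.
  ....F
  ...FT

T.TTT
F.FTT
...F.
....F
...FT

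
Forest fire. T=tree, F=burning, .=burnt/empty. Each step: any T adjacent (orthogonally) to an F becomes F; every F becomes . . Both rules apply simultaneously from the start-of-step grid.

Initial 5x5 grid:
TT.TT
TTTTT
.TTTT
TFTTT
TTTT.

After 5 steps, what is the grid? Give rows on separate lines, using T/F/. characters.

Step 1: 4 trees catch fire, 1 burn out
  TT.TT
  TTTTT
  .FTTT
  F.FTT
  TFTT.
Step 2: 5 trees catch fire, 4 burn out
  TT.TT
  TFTTT
  ..FTT
  ...FT
  F.FT.
Step 3: 6 trees catch fire, 5 burn out
  TF.TT
  F.FTT
  ...FT
  ....F
  ...F.
Step 4: 3 trees catch fire, 6 burn out
  F..TT
  ...FT
  ....F
  .....
  .....
Step 5: 2 trees catch fire, 3 burn out
  ...FT
  ....F
  .....
  .....
  .....

...FT
....F
.....
.....
.....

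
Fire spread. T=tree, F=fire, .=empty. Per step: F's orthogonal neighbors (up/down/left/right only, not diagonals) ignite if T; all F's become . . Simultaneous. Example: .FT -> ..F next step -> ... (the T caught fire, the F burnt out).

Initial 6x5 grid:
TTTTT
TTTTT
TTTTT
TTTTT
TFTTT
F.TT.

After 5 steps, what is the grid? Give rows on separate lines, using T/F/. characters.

Step 1: 3 trees catch fire, 2 burn out
  TTTTT
  TTTTT
  TTTTT
  TFTTT
  F.FTT
  ..TT.
Step 2: 5 trees catch fire, 3 burn out
  TTTTT
  TTTTT
  TFTTT
  F.FTT
  ...FT
  ..FT.
Step 3: 6 trees catch fire, 5 burn out
  TTTTT
  TFTTT
  F.FTT
  ...FT
  ....F
  ...F.
Step 4: 5 trees catch fire, 6 burn out
  TFTTT
  F.FTT
  ...FT
  ....F
  .....
  .....
Step 5: 4 trees catch fire, 5 burn out
  F.FTT
  ...FT
  ....F
  .....
  .....
  .....

F.FTT
...FT
....F
.....
.....
.....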